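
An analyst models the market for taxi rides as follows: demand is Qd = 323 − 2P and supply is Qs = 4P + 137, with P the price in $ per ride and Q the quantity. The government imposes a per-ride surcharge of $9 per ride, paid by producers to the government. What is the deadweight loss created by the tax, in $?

Before the tax: set 323 − 2P = 4P + 137 → P* = $31, Q* = 261.
With the tax collected from producers, supply shifts: Qs = 4(P − 9) + 137.
New equilibrium: buyers pay $37, producers receive $28, Q = 249. (Wedge: Pb − Ps = 9.)
Quantity falls by |ΔQ| = |261 − 249| = 12.
DWL = ½ · t · |ΔQ| = ½ · 9 · 12 = $54.

Deadweight loss = $54.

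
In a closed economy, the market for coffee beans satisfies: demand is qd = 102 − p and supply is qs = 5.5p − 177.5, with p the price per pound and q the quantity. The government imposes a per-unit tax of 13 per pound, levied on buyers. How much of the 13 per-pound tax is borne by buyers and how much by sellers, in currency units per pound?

Before the tax: set 102 − p = 5.5p − 177.5 → p* = 43, q* = 59.
With the tax collected from buyers, demand (in seller-price terms) shifts: qd = 102 − (p + 13).
Solving gives q = 48 with buyers paying 54 and sellers receiving 41 (the 13 wedge).
Burden on buyers: 11; on sellers: 2. (They sum to 13.)

Buyers bear 11 per pound; sellers bear 2 per pound.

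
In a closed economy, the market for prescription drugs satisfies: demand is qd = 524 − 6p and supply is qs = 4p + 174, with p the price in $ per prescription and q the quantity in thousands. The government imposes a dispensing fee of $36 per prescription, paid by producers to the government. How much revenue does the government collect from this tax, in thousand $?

Tax revenue = $8193.6 thousand.

Without the tax, 524 − 6p = 4p + 174 gives 10p = 350, so p* = $35 and q* = 314.
With the tax collected from producers, supply shifts: qs = 4(p − 36) + 174.
Solving gives q = 227.6 with buyers paying $49.4 and producers receiving $13.4 (the $36 wedge).
Revenue = t · Q = 36 · 227.6 = $8193.6.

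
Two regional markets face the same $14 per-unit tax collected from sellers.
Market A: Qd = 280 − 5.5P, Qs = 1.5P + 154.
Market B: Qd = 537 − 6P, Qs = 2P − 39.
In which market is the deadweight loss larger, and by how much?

Market B, by $31.5.

Market A: pre-tax P* = $18, Q* = 181; post-tax Q = 164.5; deadweight loss = $115.5.
Market B: pre-tax P* = $72, Q* = 105; post-tax Q = 84; deadweight loss = $147.
Difference: $115.5 vs $147 → market B is larger by $31.5.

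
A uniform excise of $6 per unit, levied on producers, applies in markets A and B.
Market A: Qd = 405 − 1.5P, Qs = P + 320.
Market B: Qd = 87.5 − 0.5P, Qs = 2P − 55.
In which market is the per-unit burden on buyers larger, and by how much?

Market A: pre-tax P* = $34, Q* = 354; post-tax Q = 350.4; per-unit burden on buyers = $2.4.
Market B: pre-tax P* = $57, Q* = 59; post-tax Q = 56.6; per-unit burden on buyers = $4.8.
Difference: $2.4 vs $4.8 → market B is larger by $2.4.

Market B, by $2.4.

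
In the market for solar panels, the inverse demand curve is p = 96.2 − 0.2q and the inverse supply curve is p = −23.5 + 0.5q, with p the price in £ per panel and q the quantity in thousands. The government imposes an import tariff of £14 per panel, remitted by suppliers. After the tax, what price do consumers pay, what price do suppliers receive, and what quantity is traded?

Inverting to q(p) form: qd = 481 − 5p; qs = 2p + 47.
Before the tax: set 481 − 5p = 2p + 47 → p* = £62, q* = 171.
With the tax collected from suppliers, supply shifts: qs = 2(p − 14) + 47.
New equilibrium: consumers pay £66, suppliers receive £52, q = 151. (Wedge: pb − ps = 14.)

Consumers pay £66; suppliers receive £52; quantity = 151.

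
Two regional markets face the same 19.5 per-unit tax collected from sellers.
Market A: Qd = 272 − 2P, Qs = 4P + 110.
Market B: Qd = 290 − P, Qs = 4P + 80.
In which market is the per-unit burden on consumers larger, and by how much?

Market B, by 2.6.

Market A: pre-tax P* = 27, Q* = 218; post-tax Q = 192; per-unit burden on consumers = 13.
Market B: pre-tax P* = 42, Q* = 248; post-tax Q = 232.4; per-unit burden on consumers = 15.6.
Difference: 13 vs 15.6 → market B is larger by 2.6.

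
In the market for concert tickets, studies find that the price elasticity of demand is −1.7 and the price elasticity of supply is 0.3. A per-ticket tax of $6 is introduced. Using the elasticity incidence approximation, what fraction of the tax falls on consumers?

Incidence ratio: consumers' share ≈ εs / (εs + |εd|) = 0.3 / (0.3 + 1.7) = 0.15.
Supply is the less elastic side, so consumers bear the smaller share.

Consumers' share ≈ 0.15.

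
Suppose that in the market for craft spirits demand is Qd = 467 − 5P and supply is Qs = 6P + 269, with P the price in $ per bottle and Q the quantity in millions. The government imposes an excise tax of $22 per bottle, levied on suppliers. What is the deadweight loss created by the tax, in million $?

Deadweight loss = $660 million.

Without the tax, 467 − 5P = 6P + 269 gives 11P = 198, so P* = $18 and Q* = 377.
With the tax collected from suppliers, supply shifts: Qs = 6(P − 22) + 269.
Solving gives Q = 317 with consumers paying $30 and suppliers receiving $8 (the $22 wedge).
Quantity falls by |ΔQ| = |377 − 317| = 60.
DWL = ½ · t · |ΔQ| = ½ · 22 · 60 = $660.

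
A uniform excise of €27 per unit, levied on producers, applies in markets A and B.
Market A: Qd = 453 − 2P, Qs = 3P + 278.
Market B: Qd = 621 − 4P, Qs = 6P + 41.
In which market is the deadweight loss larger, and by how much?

Market A: pre-tax P* = €35, Q* = 383; post-tax Q = 350.6; deadweight loss = €437.4.
Market B: pre-tax P* = €58, Q* = 389; post-tax Q = 324.2; deadweight loss = €874.8.
Difference: €437.4 vs €874.8 → market B is larger by €437.4.

Market B, by €437.4.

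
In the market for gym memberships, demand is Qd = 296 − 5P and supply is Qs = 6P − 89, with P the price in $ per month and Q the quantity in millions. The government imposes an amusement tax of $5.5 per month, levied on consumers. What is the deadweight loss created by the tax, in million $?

Before the tax: set 296 − 5P = 6P − 89 → P* = $35, Q* = 121.
With the tax collected from consumers, demand (in seller-price terms) shifts: Qd = 296 − 5(P + 5.5).
New equilibrium: consumers pay $38, sellers receive $32.5, Q = 106. (Wedge: Pb − Ps = 5.5.)
Quantity falls by |ΔQ| = |121 − 106| = 15.
DWL = ½ · t · |ΔQ| = ½ · 5.5 · 15 = $41.25.

Deadweight loss = $41.25 million.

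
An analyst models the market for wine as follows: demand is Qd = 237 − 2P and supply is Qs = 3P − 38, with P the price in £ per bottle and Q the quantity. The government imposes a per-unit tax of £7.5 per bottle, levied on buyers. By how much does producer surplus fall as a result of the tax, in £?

Before the tax: set 237 − 2P = 3P − 38 → P* = £55, Q* = 127.
With the tax collected from buyers, demand (in seller-price terms) shifts: Qd = 237 − 2(P + 7.5).
New equilibrium: buyers pay £59.5, suppliers receive £52, Q = 118. (Wedge: Pb − Ps = 7.5.)
ΔPS is the trapezoid between Q = 118 and Q = 127 of height £3: ½ · (127 + 118) · 3 = £367.5.

Producer surplus falls by £367.5.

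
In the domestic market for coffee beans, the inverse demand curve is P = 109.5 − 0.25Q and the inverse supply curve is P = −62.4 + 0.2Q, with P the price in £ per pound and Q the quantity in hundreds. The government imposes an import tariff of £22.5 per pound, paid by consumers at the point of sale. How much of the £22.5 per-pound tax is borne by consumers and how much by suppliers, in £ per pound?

Rewrite in direct form: Qd = 438 − 4P and Qs = 5P + 312.
Without the tax, 438 − 4P = 5P + 312 gives 9P = 126, so P* = £14 and Q* = 382.
With the tax collected from consumers, demand (in seller-price terms) shifts: Qd = 438 − 4(P + 22.5).
New equilibrium: consumers pay £26.5, suppliers receive £4, Q = 332. (Wedge: Pb − Ps = 22.5.)
Burden on consumers: £12.5; on suppliers: £10. (They sum to £22.5.)
The less price-elastic side of the market bears the larger share of a per-unit tax.

Consumers bear £12.5 per pound; suppliers bear £10 per pound.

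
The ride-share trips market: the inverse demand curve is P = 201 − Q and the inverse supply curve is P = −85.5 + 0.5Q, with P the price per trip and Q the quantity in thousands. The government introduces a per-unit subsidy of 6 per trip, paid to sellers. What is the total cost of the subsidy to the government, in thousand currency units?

Inverting to Q(P) form: Qd = 201 − P; Qs = 2P + 171.
Without the subsidy, 201 − P = 2P + 171 gives 3P = 30, so P* = 10 and Q* = 191.
With a per-unit subsidy paid to sellers, each receives P + 6 per unit sold, so supply becomes Qs = 2(P + 6) + 171.
New equilibrium: buyers pay 6, sellers receive 12, Q = 195. (Wedge: Pb − Ps = −6.)
Outlay = t · Q = 6 · 195 = 1170.

Government outlay = 1170 thousand.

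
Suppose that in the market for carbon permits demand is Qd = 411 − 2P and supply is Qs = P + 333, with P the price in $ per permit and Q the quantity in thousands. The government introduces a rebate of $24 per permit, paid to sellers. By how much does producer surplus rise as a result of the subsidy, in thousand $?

Without the subsidy, 411 − 2P = P + 333 gives 3P = 78, so P* = $26 and Q* = 359.
With a per-unit subsidy paid to sellers, each receives P + 24 per unit sold, so supply becomes Qs = (P + 24) + 333.
Solving gives Q = 375 with consumers paying $18 and sellers receiving $42 (the $24 wedge).
ΔPS is the trapezoid between Q = 375 and Q = 359 of height $16: ½ · (359 + 375) · 16 = $5872.

Producer surplus rises by $5872 thousand.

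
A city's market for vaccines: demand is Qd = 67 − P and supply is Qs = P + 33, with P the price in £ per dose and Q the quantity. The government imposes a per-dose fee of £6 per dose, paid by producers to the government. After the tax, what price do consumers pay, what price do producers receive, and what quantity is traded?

Before the tax: set 67 − P = P + 33 → P* = £17, Q* = 50.
With the tax collected from producers, supply shifts: Qs = (P − 6) + 33.
New equilibrium: consumers pay £20, producers receive £14, Q = 47. (Wedge: Pb − Ps = 6.)
The less price-elastic side of the market bears the larger share of a per-unit tax.

Consumers pay £20; producers receive £14; quantity = 47.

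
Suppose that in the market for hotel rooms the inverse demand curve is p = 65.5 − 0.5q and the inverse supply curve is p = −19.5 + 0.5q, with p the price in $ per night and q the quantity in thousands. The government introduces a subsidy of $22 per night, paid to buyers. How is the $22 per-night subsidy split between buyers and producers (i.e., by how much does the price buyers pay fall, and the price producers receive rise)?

Buyers gain $11 per night; producers gain $11 per night.

Rewrite in direct form: qd = 131 − 2p and qs = 2p + 39.
Without the subsidy, 131 − 2p = 2p + 39 gives 4p = 92, so p* = $23 and q* = 85.
With a per-unit subsidy paid to buyers, each effectively pays p − 22, so demand becomes qd = 131 − 2(p − 22).
New equilibrium: buyers pay $12, producers receive $34, q = 107. (Wedge: pb − ps = −22.)
Gain to buyers: $11; to producers: $11. (They sum to $22.)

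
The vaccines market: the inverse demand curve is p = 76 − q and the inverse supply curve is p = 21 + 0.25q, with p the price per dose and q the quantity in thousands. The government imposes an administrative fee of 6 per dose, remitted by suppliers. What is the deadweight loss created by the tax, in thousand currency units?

Inverting to q(p) form: qd = 76 − p; qs = 4p − 84.
Before the tax: set 76 − p = 4p − 84 → p* = 32, q* = 44.
With the tax collected from suppliers, supply shifts: qs = 4(p − 6) − 84.
Solving gives q = 39.2 with buyers paying 36.8 and suppliers receiving 30.8 (the 6 wedge).
Quantity falls by |ΔQ| = |44 − 39.2| = 4.8.
DWL = ½ · t · |ΔQ| = ½ · 6 · 4.8 = 14.4.

Deadweight loss = 14.4 thousand.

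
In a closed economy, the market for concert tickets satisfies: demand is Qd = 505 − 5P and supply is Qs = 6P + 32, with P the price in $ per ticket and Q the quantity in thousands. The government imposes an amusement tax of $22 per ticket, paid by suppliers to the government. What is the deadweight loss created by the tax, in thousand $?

Without the tax, 505 − 5P = 6P + 32 gives 11P = 473, so P* = $43 and Q* = 290.
With the tax collected from suppliers, supply shifts: Qs = 6(P − 22) + 32.
New equilibrium: consumers pay $55, suppliers receive $33, Q = 230. (Wedge: Pb − Ps = 22.)
Quantity falls by |ΔQ| = |290 − 230| = 60.
DWL = ½ · t · |ΔQ| = ½ · 22 · 60 = $660.

Deadweight loss = $660 thousand.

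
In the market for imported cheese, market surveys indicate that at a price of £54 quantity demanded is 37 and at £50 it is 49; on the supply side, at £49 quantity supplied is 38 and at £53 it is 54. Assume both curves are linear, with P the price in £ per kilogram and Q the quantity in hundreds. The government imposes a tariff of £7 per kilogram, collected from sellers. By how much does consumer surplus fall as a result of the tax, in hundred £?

Consumer surplus falls by £160 hundred.

Demand slope: (49 − 37)/(50 − 54) = -3, so Qd = 199 − 3P.
Supply slope: (54 − 38)/(53 − 49) = 4, so Qs = 4P − 158.
Before the tax: set 199 − 3P = 4P − 158 → P* = £51, Q* = 46.
With the tax collected from sellers, supply shifts: Qs = 4(P − 7) − 158.
Solving gives Q = 34 with buyers paying £55 and sellers receiving £48 (the £7 wedge).
ΔCS is the trapezoid between Q = 34 and Q = 46 of height £4: ½ · (46 + 34) · 4 = £160.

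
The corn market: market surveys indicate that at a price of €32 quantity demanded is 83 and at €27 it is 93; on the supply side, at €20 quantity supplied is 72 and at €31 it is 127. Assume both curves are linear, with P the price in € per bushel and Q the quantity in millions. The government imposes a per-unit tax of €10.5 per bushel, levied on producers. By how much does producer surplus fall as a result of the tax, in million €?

Demand slope: (93 − 83)/(27 − 32) = -2, so Qd = 147 − 2P.
Supply slope: (127 − 72)/(31 − 20) = 5, so Qs = 5P − 28.
Without the tax, 147 − 2P = 5P − 28 gives 7P = 175, so P* = €25 and Q* = 97.
With the tax collected from producers, supply shifts: Qs = 5(P − 10.5) − 28.
Solving gives Q = 82 with consumers paying €32.5 and producers receiving €22 (the €10.5 wedge).
ΔPS is the trapezoid between Q = 82 and Q = 97 of height €3: ½ · (97 + 82) · 3 = €268.5.

Producer surplus falls by €268.5 million.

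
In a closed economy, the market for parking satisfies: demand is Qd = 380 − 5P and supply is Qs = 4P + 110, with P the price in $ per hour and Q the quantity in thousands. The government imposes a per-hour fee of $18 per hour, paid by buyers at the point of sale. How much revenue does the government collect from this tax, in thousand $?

Before the tax: set 380 − 5P = 4P + 110 → P* = $30, Q* = 230.
With the tax collected from buyers, demand (in seller-price terms) shifts: Qd = 380 − 5(P + 18).
Solving gives Q = 190 with buyers paying $38 and producers receiving $20 (the $18 wedge).
Revenue = t · Q = 18 · 190 = $3420.

Tax revenue = $3420 thousand.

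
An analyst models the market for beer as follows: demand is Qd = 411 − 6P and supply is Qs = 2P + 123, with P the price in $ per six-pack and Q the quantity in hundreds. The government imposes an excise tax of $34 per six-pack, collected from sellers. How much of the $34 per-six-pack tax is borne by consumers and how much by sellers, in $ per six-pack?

Consumers bear $8.5 per six-pack; sellers bear $25.5 per six-pack.

Without the tax, 411 − 6P = 2P + 123 gives 8P = 288, so P* = $36 and Q* = 195.
With the tax collected from sellers, supply shifts: Qs = 2(P − 34) + 123.
Solving gives Q = 144 with consumers paying $44.5 and sellers receiving $10.5 (the $34 wedge).
Burden on consumers: $8.5; on sellers: $25.5. (They sum to $34.)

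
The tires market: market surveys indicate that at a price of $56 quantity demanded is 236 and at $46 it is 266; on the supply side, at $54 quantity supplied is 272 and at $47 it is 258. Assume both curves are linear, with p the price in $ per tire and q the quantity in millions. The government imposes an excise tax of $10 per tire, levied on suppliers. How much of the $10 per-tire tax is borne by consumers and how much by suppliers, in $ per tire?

Demand slope: (266 − 236)/(46 − 56) = -3, so qd = 404 − 3p.
Supply slope: (258 − 272)/(47 − 54) = 2, so qs = 2p + 164.
Without the tax, 404 − 3p = 2p + 164 gives 5p = 240, so p* = $48 and q* = 260.
With the tax collected from suppliers, supply shifts: qs = 2(p − 10) + 164.
New equilibrium: consumers pay $52, suppliers receive $42, q = 248. (Wedge: pb − ps = 10.)
Burden on consumers: $4; on suppliers: $6. (They sum to $10.)
The less price-elastic side of the market bears the larger share of a per-unit tax.

Consumers bear $4 per tire; suppliers bear $6 per tire.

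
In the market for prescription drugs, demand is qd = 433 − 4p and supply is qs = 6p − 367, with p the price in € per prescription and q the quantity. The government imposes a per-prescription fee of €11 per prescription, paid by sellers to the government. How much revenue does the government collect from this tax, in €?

Tax revenue = €952.6.

Before the tax: set 433 − 4p = 6p − 367 → p* = €80, q* = 113.
With the tax collected from sellers, supply shifts: qs = 6(p − 11) − 367.
Solving gives q = 86.6 with consumers paying €86.6 and sellers receiving €75.6 (the €11 wedge).
Revenue = t · Q = 11 · 86.6 = €952.6.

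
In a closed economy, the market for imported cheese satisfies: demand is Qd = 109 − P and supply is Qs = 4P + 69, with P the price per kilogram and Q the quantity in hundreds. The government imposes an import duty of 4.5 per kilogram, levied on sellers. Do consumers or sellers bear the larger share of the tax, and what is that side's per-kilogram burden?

Without the tax, 109 − P = 4P + 69 gives 5P = 40, so P* = 8 and Q* = 101.
With the tax collected from sellers, supply shifts: Qs = 4(P − 4.5) + 69.
Solving gives Q = 97.4 with consumers paying 11.6 and sellers receiving 7.1 (the 4.5 wedge).
Per-kilogram burden: consumers 3.6, sellers 0.9.
Consumers take the larger share because demand is less price-elastic here (demand slope 1 vs supply slope 4).
The less price-elastic side of the market bears the larger share of a per-unit tax.

Consumers bear the larger share: 3.6 per kilogram.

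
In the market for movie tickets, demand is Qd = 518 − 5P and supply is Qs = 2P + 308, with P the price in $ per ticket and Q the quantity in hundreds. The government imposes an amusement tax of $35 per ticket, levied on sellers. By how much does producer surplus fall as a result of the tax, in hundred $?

Producer surplus falls by $8575 hundred.

Without the tax, 518 − 5P = 2P + 308 gives 7P = 210, so P* = $30 and Q* = 368.
With the tax collected from sellers, supply shifts: Qs = 2(P − 35) + 308.
Solving gives Q = 318 with consumers paying $40 and sellers receiving $5 (the $35 wedge).
ΔPS is the trapezoid between Q = 318 and Q = 368 of height $25: ½ · (368 + 318) · 25 = $8575.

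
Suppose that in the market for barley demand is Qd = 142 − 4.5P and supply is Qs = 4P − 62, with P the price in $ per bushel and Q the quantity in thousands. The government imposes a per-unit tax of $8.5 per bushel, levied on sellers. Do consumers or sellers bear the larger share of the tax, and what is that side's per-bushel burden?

Before the tax: set 142 − 4.5P = 4P − 62 → P* = $24, Q* = 34.
With the tax collected from sellers, supply shifts: Qs = 4(P − 8.5) − 62.
Solving gives Q = 16 with consumers paying $28 and sellers receiving $19.5 (the $8.5 wedge).
Per-bushel burden: consumers $4, sellers $4.5.
Sellers take the larger share because supply is less price-elastic here (demand slope 4.5 vs supply slope 4).
The less price-elastic side of the market bears the larger share of a per-unit tax.

Sellers bear the larger share: $4.5 per bushel.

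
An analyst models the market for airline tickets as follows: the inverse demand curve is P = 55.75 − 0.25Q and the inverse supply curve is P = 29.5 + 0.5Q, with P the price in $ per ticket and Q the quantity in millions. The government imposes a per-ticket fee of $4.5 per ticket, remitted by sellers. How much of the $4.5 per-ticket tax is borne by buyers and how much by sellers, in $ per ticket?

Buyers bear $1.5 per ticket; sellers bear $3 per ticket.

Inverting to Q(P) form: Qd = 223 − 4P; Qs = 2P − 59.
Before the tax: set 223 − 4P = 2P − 59 → P* = $47, Q* = 35.
With the tax collected from sellers, supply shifts: Qs = 2(P − 4.5) − 59.
New equilibrium: buyers pay $48.5, sellers receive $44, Q = 29. (Wedge: Pb − Ps = 4.5.)
Burden on buyers: $1.5; on sellers: $3. (They sum to $4.5.)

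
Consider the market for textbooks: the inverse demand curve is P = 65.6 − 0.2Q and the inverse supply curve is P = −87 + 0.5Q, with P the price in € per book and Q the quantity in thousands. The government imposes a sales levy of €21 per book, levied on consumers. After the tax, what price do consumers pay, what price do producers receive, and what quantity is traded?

Rewrite in direct form: Qd = 328 − 5P and Qs = 2P + 174.
Without the tax, 328 − 5P = 2P + 174 gives 7P = 154, so P* = €22 and Q* = 218.
With the tax collected from consumers, demand (in seller-price terms) shifts: Qd = 328 − 5(P + 21).
Solving gives Q = 188 with consumers paying €28 and producers receiving €7 (the €21 wedge).

Consumers pay €28; producers receive €7; quantity = 188.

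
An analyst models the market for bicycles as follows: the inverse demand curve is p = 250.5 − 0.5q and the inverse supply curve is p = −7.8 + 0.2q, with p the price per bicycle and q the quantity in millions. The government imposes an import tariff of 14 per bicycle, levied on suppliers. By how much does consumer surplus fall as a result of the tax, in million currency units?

Consumer surplus falls by 3590 million.

Inverting to q(p) form: qd = 501 − 2p; qs = 5p + 39.
Without the tax, 501 − 2p = 5p + 39 gives 7p = 462, so p* = 66 and q* = 369.
With the tax collected from suppliers, supply shifts: qs = 5(p − 14) + 39.
Solving gives q = 349 with consumers paying 76 and suppliers receiving 62 (the 14 wedge).
ΔCS is the trapezoid between Q = 349 and Q = 369 of height 10: ½ · (369 + 349) · 10 = 3590.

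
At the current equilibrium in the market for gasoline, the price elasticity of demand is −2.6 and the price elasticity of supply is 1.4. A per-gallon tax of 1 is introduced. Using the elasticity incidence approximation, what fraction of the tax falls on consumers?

Incidence ratio: consumers' share ≈ εs / (εs + |εd|) = 1.4 / (1.4 + 2.6) = 0.35.
Supply is the less elastic side, so consumers bear the smaller share.

Consumers' share ≈ 0.35.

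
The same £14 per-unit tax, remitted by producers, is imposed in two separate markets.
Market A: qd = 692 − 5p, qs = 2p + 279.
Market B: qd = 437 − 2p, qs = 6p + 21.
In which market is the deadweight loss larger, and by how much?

Market B, by £7.

Market A: pre-tax p* = £59, q* = 397; post-tax q = 377; deadweight loss = £140.
Market B: pre-tax p* = £52, q* = 333; post-tax q = 312; deadweight loss = £147.
Difference: £140 vs £147 → market B is larger by £7.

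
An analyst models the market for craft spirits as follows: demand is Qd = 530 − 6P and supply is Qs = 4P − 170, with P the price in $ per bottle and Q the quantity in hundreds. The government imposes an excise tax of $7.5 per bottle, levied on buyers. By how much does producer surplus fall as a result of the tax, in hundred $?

Producer surplus falls by $454.5 hundred.

Before the tax: set 530 − 6P = 4P − 170 → P* = $70, Q* = 110.
With the tax collected from buyers, demand (in seller-price terms) shifts: Qd = 530 − 6(P + 7.5).
Solving gives Q = 92 with buyers paying $73 and producers receiving $65.5 (the $7.5 wedge).
ΔPS is the trapezoid between Q = 92 and Q = 110 of height $4.5: ½ · (110 + 92) · 4.5 = $454.5.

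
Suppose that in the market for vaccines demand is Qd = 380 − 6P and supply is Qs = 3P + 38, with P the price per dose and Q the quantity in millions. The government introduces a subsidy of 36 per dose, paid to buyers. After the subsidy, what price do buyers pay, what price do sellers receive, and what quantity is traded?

Buyers pay 26; sellers receive 62; quantity = 224.

Without the subsidy, 380 − 6P = 3P + 38 gives 9P = 342, so P* = 38 and Q* = 152.
With a per-unit subsidy paid to buyers, each effectively pays P − 36, so demand becomes Qd = 380 − 6(P − 36).
New equilibrium: buyers pay 26, sellers receive 62, Q = 224. (Wedge: Pb − Ps = −36.)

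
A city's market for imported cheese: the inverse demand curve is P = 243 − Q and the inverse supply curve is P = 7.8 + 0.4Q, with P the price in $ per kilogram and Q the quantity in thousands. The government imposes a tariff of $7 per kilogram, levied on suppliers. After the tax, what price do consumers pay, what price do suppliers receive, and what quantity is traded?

Inverting to Q(P) form: Qd = 243 − P; Qs = 2.5P − 19.5.
Before the tax: set 243 − P = 2.5P − 19.5 → P* = $75, Q* = 168.
With the tax collected from suppliers, supply shifts: Qs = 2.5(P − 7) − 19.5.
Solving gives Q = 163 with consumers paying $80 and suppliers receiving $73 (the $7 wedge).
The less price-elastic side of the market bears the larger share of a per-unit tax.

Consumers pay $80; suppliers receive $73; quantity = 163.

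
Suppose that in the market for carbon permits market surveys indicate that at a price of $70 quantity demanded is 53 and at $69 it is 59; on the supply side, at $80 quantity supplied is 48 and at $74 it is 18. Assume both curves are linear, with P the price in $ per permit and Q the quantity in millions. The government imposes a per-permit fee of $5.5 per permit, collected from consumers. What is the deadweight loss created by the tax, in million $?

Deadweight loss = $41.25 million.

Demand slope: (59 − 53)/(69 − 70) = -6, so Qd = 473 − 6P.
Supply slope: (18 − 48)/(74 − 80) = 5, so Qs = 5P − 352.
Before the tax: set 473 − 6P = 5P − 352 → P* = $75, Q* = 23.
With the tax collected from consumers, demand (in seller-price terms) shifts: Qd = 473 − 6(P + 5.5).
New equilibrium: consumers pay $77.5, producers receive $72, Q = 8. (Wedge: Pb − Ps = 5.5.)
Quantity falls by |ΔQ| = |23 − 8| = 15.
DWL = ½ · t · |ΔQ| = ½ · 5.5 · 15 = $41.25.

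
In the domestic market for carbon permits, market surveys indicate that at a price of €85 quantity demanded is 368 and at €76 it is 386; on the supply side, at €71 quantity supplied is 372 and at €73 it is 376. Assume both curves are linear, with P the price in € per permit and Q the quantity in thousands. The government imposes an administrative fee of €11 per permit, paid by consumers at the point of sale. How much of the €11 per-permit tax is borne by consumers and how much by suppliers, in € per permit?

Demand slope: (386 − 368)/(76 − 85) = -2, so Qd = 538 − 2P.
Supply slope: (376 − 372)/(73 − 71) = 2, so Qs = 2P + 230.
Without the tax, 538 − 2P = 2P + 230 gives 4P = 308, so P* = €77 and Q* = 384.
With the tax collected from consumers, demand (in seller-price terms) shifts: Qd = 538 − 2(P + 11).
Solving gives Q = 373 with consumers paying €82.5 and suppliers receiving €71.5 (the €11 wedge).
Burden on consumers: €5.5; on suppliers: €5.5. (They sum to €11.)
The less price-elastic side of the market bears the larger share of a per-unit tax.

Consumers bear €5.5 per permit; suppliers bear €5.5 per permit.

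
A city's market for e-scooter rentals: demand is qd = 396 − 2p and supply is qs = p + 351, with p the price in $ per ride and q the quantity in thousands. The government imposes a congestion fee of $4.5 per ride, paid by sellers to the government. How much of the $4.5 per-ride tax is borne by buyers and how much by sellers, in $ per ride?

Without the tax, 396 − 2p = p + 351 gives 3p = 45, so p* = $15 and q* = 366.
With the tax collected from sellers, supply shifts: qs = (p − 4.5) + 351.
Solving gives q = 363 with buyers paying $16.5 and sellers receiving $12 (the $4.5 wedge).
Burden on buyers: $1.5; on sellers: $3. (They sum to $4.5.)

Buyers bear $1.5 per ride; sellers bear $3 per ride.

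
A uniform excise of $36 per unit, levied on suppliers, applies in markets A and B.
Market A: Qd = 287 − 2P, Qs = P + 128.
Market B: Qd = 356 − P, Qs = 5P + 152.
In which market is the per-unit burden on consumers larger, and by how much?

Market B, by $18.

Market A: pre-tax P* = $53, Q* = 181; post-tax Q = 157; per-unit burden on consumers = $12.
Market B: pre-tax P* = $34, Q* = 322; post-tax Q = 292; per-unit burden on consumers = $30.
Difference: $12 vs $30 → market B is larger by $18.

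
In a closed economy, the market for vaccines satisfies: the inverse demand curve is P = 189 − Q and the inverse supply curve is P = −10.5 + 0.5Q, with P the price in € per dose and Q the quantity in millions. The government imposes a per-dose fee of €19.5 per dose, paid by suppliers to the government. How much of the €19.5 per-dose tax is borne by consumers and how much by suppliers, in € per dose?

Rewrite in direct form: Qd = 189 − P and Qs = 2P + 21.
Before the tax: set 189 − P = 2P + 21 → P* = €56, Q* = 133.
With the tax collected from suppliers, supply shifts: Qs = 2(P − 19.5) + 21.
Solving gives Q = 120 with consumers paying €69 and suppliers receiving €49.5 (the €19.5 wedge).
Burden on consumers: €13; on suppliers: €6.5. (They sum to €19.5.)
The less price-elastic side of the market bears the larger share of a per-unit tax.

Consumers bear €13 per dose; suppliers bear €6.5 per dose.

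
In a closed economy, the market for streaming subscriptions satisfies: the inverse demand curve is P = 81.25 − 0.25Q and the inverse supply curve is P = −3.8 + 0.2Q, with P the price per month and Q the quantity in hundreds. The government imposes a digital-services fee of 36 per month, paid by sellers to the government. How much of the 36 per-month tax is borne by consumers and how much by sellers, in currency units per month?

Inverting to Q(P) form: Qd = 325 − 4P; Qs = 5P + 19.
Without the tax, 325 − 4P = 5P + 19 gives 9P = 306, so P* = 34 and Q* = 189.
With the tax collected from sellers, supply shifts: Qs = 5(P − 36) + 19.
New equilibrium: consumers pay 54, sellers receive 18, Q = 109. (Wedge: Pb − Ps = 36.)
Burden on consumers: 20; on sellers: 16. (They sum to 36.)
The less price-elastic side of the market bears the larger share of a per-unit tax.

Consumers bear 20 per month; sellers bear 16 per month.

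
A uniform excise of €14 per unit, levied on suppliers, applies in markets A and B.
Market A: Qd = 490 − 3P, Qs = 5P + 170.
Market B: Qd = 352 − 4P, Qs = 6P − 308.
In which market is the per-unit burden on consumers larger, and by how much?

Market A, by €0.35.

Market A: pre-tax P* = €40, Q* = 370; post-tax Q = 343.75; per-unit burden on consumers = €8.75.
Market B: pre-tax P* = €66, Q* = 88; post-tax Q = 54.4; per-unit burden on consumers = €8.4.
Difference: €8.75 vs €8.4 → market A is larger by €0.35.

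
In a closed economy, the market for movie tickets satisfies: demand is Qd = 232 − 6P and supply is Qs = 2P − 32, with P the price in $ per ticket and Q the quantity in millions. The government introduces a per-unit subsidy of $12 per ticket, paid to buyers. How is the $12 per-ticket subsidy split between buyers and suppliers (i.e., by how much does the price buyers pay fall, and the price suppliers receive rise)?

Buyers gain $3 per ticket; suppliers gain $9 per ticket.

Before the subsidy: set 232 − 6P = 2P − 32 → P* = $33, Q* = 34.
With a per-unit subsidy paid to buyers, each effectively pays P − 12, so demand becomes Qd = 232 − 6(P − 12).
New equilibrium: buyers pay $30, suppliers receive $42, Q = 52. (Wedge: Pb − Ps = −12.)
Gain to buyers: $3; to suppliers: $9. (They sum to $12.)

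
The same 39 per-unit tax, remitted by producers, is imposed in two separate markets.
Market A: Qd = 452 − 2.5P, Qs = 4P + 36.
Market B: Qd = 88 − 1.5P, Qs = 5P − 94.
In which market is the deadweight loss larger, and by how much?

Market A, by 292.5.

Market A: pre-tax P* = 64, Q* = 292; post-tax Q = 232; deadweight loss = 1170.
Market B: pre-tax P* = 28, Q* = 46; post-tax Q = 1; deadweight loss = 877.5.
Difference: 1170 vs 877.5 → market A is larger by 292.5.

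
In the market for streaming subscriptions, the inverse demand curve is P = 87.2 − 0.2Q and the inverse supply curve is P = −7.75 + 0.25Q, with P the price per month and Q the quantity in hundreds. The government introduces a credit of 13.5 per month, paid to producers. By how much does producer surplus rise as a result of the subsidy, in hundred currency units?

Producer surplus rises by 1695 hundred.

Inverting to Q(P) form: Qd = 436 − 5P; Qs = 4P + 31.
Before the subsidy: set 436 − 5P = 4P + 31 → P* = 45, Q* = 211.
With a per-unit subsidy paid to producers, each receives P + 13.5 per unit sold, so supply becomes Qs = 4(P + 13.5) + 31.
New equilibrium: consumers pay 39, producers receive 52.5, Q = 241. (Wedge: Pb − Ps = −13.5.)
ΔPS is the trapezoid between Q = 241 and Q = 211 of height 7.5: ½ · (211 + 241) · 7.5 = 1695.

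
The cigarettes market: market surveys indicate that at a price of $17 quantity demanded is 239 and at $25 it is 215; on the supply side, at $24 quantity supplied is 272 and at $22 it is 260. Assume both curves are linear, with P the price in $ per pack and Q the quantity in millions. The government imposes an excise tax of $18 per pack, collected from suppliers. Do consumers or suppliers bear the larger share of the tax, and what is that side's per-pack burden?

Consumers bear the larger share: $12 per pack.

Demand slope: (215 − 239)/(25 − 17) = -3, so Qd = 290 − 3P.
Supply slope: (260 − 272)/(22 − 24) = 6, so Qs = 6P + 128.
Before the tax: set 290 − 3P = 6P + 128 → P* = $18, Q* = 236.
With the tax collected from suppliers, supply shifts: Qs = 6(P − 18) + 128.
Solving gives Q = 200 with consumers paying $30 and suppliers receiving $12 (the $18 wedge).
Per-pack burden: consumers $12, suppliers $6.
Consumers take the larger share because demand is less price-elastic here (demand slope 3 vs supply slope 6).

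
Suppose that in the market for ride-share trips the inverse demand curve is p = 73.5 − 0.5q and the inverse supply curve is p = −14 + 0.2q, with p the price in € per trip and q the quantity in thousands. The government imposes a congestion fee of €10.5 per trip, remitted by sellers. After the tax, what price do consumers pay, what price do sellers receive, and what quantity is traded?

Rewrite in direct form: qd = 147 − 2p and qs = 5p + 70.
Without the tax, 147 − 2p = 5p + 70 gives 7p = 77, so p* = €11 and q* = 125.
With the tax collected from sellers, supply shifts: qs = 5(p − 10.5) + 70.
Solving gives q = 110 with consumers paying €18.5 and sellers receiving €8 (the €10.5 wedge).
The less price-elastic side of the market bears the larger share of a per-unit tax.

Consumers pay €18.5; sellers receive €8; quantity = 110.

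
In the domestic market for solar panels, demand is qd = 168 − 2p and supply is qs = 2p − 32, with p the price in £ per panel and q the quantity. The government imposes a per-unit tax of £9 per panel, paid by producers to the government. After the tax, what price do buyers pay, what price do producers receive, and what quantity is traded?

Buyers pay £54.5; producers receive £45.5; quantity = 59.

Before the tax: set 168 − 2p = 2p − 32 → p* = £50, q* = 68.
With the tax collected from producers, supply shifts: qs = 2(p − 9) − 32.
New equilibrium: buyers pay £54.5, producers receive £45.5, q = 59. (Wedge: pb − ps = 9.)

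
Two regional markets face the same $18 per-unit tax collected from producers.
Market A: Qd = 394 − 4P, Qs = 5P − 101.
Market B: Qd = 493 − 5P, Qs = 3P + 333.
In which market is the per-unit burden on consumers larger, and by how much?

Market A: pre-tax P* = $55, Q* = 174; post-tax Q = 134; per-unit burden on consumers = $10.
Market B: pre-tax P* = $20, Q* = 393; post-tax Q = 359.25; per-unit burden on consumers = $6.75.
Difference: $10 vs $6.75 → market A is larger by $3.25.

Market A, by $3.25.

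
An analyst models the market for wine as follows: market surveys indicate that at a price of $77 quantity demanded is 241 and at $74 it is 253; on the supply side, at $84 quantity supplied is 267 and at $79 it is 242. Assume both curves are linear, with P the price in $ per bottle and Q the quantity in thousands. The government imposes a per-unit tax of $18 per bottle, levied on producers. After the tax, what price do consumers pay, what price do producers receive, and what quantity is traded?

Demand slope: (253 − 241)/(74 − 77) = -4, so Qd = 549 − 4P.
Supply slope: (242 − 267)/(79 − 84) = 5, so Qs = 5P − 153.
Without the tax, 549 − 4P = 5P − 153 gives 9P = 702, so P* = $78 and Q* = 237.
With the tax collected from producers, supply shifts: Qs = 5(P − 18) − 153.
Solving gives Q = 197 with consumers paying $88 and producers receiving $70 (the $18 wedge).

Consumers pay $88; producers receive $70; quantity = 197.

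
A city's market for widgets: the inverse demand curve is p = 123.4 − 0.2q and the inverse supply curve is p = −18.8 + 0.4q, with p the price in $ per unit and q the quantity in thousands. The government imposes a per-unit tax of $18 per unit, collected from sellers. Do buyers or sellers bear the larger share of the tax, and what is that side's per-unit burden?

Inverting to q(p) form: qd = 617 − 5p; qs = 2.5p + 47.
Without the tax, 617 − 5p = 2.5p + 47 gives 7.5p = 570, so p* = $76 and q* = 237.
With the tax collected from sellers, supply shifts: qs = 2.5(p − 18) + 47.
New equilibrium: buyers pay $82, sellers receive $64, q = 207. (Wedge: pb − ps = 18.)
Per-unit burden: buyers $6, sellers $12.
Sellers take the larger share because supply is less price-elastic here (demand slope 5 vs supply slope 2.5).

Sellers bear the larger share: $12 per unit.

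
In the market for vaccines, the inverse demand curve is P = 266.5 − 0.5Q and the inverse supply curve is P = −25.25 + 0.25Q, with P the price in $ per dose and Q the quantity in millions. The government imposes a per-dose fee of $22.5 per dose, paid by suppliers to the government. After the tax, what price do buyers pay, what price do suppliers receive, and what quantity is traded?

Buyers pay $87; suppliers receive $64.5; quantity = 359.

Inverting to Q(P) form: Qd = 533 − 2P; Qs = 4P + 101.
Before the tax: set 533 − 2P = 4P + 101 → P* = $72, Q* = 389.
With the tax collected from suppliers, supply shifts: Qs = 4(P − 22.5) + 101.
New equilibrium: buyers pay $87, suppliers receive $64.5, Q = 359. (Wedge: Pb − Ps = 22.5.)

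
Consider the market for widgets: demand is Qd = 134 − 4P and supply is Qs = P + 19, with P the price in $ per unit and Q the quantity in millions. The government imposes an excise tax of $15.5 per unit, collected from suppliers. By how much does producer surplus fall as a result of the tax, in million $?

Without the tax, 134 − 4P = P + 19 gives 5P = 115, so P* = $23 and Q* = 42.
With the tax collected from suppliers, supply shifts: Qs = (P − 15.5) + 19.
Solving gives Q = 29.6 with buyers paying $26.1 and suppliers receiving $10.6 (the $15.5 wedge).
ΔPS is the trapezoid between Q = 29.6 and Q = 42 of height $12.4: ½ · (42 + 29.6) · 12.4 = $443.92.

Producer surplus falls by $443.92 million.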